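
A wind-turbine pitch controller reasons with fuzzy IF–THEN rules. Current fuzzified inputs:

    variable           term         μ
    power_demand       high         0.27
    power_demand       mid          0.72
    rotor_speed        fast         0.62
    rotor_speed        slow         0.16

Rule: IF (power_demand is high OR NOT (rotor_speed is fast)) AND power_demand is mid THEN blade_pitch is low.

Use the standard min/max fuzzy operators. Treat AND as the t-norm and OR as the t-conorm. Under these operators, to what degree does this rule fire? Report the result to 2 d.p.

0.38

firing strength: (high=0.27 OR ¬fast=1−0.62=0.38) = 0.38; AND[min(a, b)] with mid=0.72 → w = 0.38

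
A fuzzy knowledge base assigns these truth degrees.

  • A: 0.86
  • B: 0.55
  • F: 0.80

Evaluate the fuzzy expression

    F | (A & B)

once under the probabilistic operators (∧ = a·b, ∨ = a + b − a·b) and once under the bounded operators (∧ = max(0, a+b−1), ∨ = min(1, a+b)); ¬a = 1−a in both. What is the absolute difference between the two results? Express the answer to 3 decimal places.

Under probabilistic:
  A & B = a·b on (0.8600, 0.5500) = 0.4730
  F | (A & B) = a + b − a·b on (0.8000, 0.4730) = 0.8946
  → value = 0.8946
Under bounded:
  A & B = max(0, a+b−1) on (0.86, 0.55) = 0.41
  F | (A & B) = min(1, a+b) on (0.80, 0.41) = 1.00
  → value = 1.0000
|0.8946 − 1.0000| = 0.105

0.105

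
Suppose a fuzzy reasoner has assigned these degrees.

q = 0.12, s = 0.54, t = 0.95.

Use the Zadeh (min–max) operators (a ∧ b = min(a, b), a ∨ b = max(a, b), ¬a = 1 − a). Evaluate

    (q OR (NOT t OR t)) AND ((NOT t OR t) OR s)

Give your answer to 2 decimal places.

NOT t = 1 − 0.95 = 0.05
NOT t OR t = max(a, b) on (0.05, 0.95) = 0.95
q OR (NOT t OR t) = max(a, b) on (0.12, 0.95) = 0.95
NOT t = 1 − 0.95 = 0.05
NOT t OR t = max(a, b) on (0.05, 0.95) = 0.95
(NOT t OR t) OR s = max(a, b) on (0.95, 0.54) = 0.95
(q OR (NOT t OR t)) AND ((NOT t OR t) OR s) = min(a, b) on (0.95, 0.95) = 0.95

0.95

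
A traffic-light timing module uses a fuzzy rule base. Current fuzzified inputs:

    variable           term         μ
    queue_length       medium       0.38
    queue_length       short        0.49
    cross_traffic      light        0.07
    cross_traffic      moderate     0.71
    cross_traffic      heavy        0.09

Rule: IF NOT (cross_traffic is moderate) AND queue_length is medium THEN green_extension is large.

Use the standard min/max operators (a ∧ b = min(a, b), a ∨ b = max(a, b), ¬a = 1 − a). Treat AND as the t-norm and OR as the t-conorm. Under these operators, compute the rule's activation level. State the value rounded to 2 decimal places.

firing strength: ¬moderate=1−0.71=0.29, medium=0.38; AND[min(a, b)] → w = 0.29

0.29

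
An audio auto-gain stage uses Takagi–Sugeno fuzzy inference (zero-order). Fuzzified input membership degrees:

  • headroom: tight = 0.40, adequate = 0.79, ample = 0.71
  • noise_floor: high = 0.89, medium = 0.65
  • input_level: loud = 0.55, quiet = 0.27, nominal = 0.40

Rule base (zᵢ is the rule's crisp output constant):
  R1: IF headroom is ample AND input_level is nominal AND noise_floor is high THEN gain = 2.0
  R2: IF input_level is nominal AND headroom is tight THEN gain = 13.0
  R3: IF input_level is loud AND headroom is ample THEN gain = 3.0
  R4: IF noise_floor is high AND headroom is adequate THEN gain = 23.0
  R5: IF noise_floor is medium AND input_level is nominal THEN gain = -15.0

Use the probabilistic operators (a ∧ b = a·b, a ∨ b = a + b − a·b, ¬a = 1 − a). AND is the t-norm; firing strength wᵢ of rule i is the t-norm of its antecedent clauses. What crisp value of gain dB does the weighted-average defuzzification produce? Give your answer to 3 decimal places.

R1 (z=2.0): ample=0.71, nominal=0.40, high=0.89; AND[a·b] → w = 0.2528
R2 (z=13.0): nominal=0.40, tight=0.40; AND[a·b] → w = 0.1600
R3 (z=3.0): loud=0.55, ample=0.71; AND[a·b] → w = 0.3905
R4 (z=23.0): high=0.89, adequate=0.79; AND[a·b] → w = 0.7031
R5 (z=-15.0): medium=0.65, nominal=0.40; AND[a·b] → w = 0.2600
Weighted average = (0.2528·2.0 + 0.1600·13.0 + 0.3905·3.0 + 0.7031·23.0 + 0.2600·-15.0) / (0.2528 + 0.1600 + 0.3905 + 0.7031 + 0.2600)
  = 16.0283 / 1.7664 = 9.074

9.074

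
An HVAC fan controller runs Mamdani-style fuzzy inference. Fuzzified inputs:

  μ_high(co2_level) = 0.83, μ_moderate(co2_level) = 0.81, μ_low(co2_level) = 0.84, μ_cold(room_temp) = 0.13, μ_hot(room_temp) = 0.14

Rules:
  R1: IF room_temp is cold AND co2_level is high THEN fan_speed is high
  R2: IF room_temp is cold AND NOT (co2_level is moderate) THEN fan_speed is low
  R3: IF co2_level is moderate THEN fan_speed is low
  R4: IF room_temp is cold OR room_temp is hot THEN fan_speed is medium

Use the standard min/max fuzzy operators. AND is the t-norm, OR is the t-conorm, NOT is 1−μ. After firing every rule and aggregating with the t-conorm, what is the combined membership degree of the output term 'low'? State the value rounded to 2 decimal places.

R1: cold=0.13, high=0.83; AND[min(a, b)] → w = 0.13
R2: cold=0.13, ¬moderate=1−0.81=0.19; AND[min(a, b)] → w = 0.13
R3: moderate=0.81 → w = 0.81
R4: cold=0.13, hot=0.14; OR[max(a, b)] → w = 0.14
Rules with consequent 'low': {R2, R3} → strengths 0.13, 0.81
Aggregate via t-conorm [max(a, b)]: 0.81

0.81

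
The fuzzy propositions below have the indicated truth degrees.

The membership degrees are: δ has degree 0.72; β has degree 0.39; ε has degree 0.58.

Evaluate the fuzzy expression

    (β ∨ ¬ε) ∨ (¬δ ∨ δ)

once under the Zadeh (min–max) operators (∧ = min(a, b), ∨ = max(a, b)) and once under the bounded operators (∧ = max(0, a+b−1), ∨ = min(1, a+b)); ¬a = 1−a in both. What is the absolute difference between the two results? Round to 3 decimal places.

0.280

Under Zadeh (min–max):
  ¬ε = 1 − 0.58 = 0.42
  β ∨ ¬ε = max(a, b) on (0.39, 0.42) = 0.42
  ¬δ = 1 − 0.72 = 0.28
  ¬δ ∨ δ = max(a, b) on (0.28, 0.72) = 0.72
  (β ∨ ¬ε) ∨ (¬δ ∨ δ) = max(a, b) on (0.42, 0.72) = 0.72
  → value = 0.7200
Under bounded:
  ¬ε = 1 − 0.58 = 0.42
  β ∨ ¬ε = min(1, a+b) on (0.39, 0.42) = 0.81
  ¬δ = 1 − 0.72 = 0.28
  ¬δ ∨ δ = min(1, a+b) on (0.28, 0.72) = 1.00
  (β ∨ ¬ε) ∨ (¬δ ∨ δ) = min(1, a+b) on (0.81, 1.00) = 1.00
  → value = 1.0000
|0.7200 − 1.0000| = 0.280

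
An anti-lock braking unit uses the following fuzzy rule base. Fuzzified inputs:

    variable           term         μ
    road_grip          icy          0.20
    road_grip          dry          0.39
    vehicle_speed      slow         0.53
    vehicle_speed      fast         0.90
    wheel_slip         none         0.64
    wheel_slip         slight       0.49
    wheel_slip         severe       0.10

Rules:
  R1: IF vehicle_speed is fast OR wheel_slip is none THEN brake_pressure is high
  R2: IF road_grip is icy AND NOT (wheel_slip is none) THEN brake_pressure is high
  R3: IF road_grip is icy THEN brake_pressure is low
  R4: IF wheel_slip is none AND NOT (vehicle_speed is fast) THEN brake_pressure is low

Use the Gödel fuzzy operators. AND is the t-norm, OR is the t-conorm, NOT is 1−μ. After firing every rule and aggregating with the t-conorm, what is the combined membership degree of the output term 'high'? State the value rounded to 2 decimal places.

0.90

R1: fast=0.90, none=0.64; OR[max(a, b)] → w = 0.90
R2: icy=0.20, ¬none=1−0.64=0.36; AND[min(a, b)] → w = 0.20
R3: icy=0.20 → w = 0.20
R4: none=0.64, ¬fast=1−0.90=0.10; AND[min(a, b)] → w = 0.10
Rules with consequent 'high': {R1, R2} → strengths 0.90, 0.20
Aggregate via t-conorm [max(a, b)]: 0.90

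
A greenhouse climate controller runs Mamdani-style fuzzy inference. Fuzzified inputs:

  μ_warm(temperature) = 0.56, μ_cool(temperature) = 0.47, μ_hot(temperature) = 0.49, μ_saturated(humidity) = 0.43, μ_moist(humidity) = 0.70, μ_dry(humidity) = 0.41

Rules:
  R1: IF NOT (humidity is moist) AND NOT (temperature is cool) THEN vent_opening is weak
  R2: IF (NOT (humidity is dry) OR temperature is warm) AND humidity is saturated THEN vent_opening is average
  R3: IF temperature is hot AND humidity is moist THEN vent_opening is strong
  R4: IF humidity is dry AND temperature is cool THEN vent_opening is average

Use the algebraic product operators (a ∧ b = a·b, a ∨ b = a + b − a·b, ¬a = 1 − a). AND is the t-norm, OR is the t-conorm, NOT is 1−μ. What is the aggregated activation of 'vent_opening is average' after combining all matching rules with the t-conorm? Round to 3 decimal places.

R1: ¬moist=1−0.70=0.30, ¬cool=1−0.47=0.53; AND[a·b] → w = 0.1590
R2: (¬dry=1−0.41=0.59 OR warm=0.56) = 0.8196; AND[a·b] with saturated=0.43 → w = 0.3524
R3: hot=0.49, moist=0.70; AND[a·b] → w = 0.3430
R4: dry=0.41, cool=0.47; AND[a·b] → w = 0.1927
Rules with consequent 'average': {R2, R4} → strengths 0.3524, 0.1927
Aggregate via t-conorm [a + b − a·b]: 0.4772

0.477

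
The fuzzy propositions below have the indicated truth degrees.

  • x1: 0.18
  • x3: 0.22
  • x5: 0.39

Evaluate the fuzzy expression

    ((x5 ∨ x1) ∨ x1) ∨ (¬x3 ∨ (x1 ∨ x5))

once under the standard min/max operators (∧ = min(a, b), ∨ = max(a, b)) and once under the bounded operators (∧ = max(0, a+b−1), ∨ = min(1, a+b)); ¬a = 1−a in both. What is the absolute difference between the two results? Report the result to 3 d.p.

Under standard min/max:
  x5 ∨ x1 = max(a, b) on (0.39, 0.18) = 0.39
  (x5 ∨ x1) ∨ x1 = max(a, b) on (0.39, 0.18) = 0.39
  ¬x3 = 1 − 0.22 = 0.78
  x1 ∨ x5 = max(a, b) on (0.18, 0.39) = 0.39
  ¬x3 ∨ (x1 ∨ x5) = max(a, b) on (0.78, 0.39) = 0.78
  ((x5 ∨ x1) ∨ x1) ∨ (¬x3 ∨ (x1 ∨ x5)) = max(a, b) on (0.39, 0.78) = 0.78
  → value = 0.7800
Under bounded:
  x5 ∨ x1 = min(1, a+b) on (0.39, 0.18) = 0.57
  (x5 ∨ x1) ∨ x1 = min(1, a+b) on (0.57, 0.18) = 0.75
  ¬x3 = 1 − 0.22 = 0.78
  x1 ∨ x5 = min(1, a+b) on (0.18, 0.39) = 0.57
  ¬x3 ∨ (x1 ∨ x5) = min(1, a+b) on (0.78, 0.57) = 1.00
  ((x5 ∨ x1) ∨ x1) ∨ (¬x3 ∨ (x1 ∨ x5)) = min(1, a+b) on (0.75, 1.00) = 1.00
  → value = 1.0000
|0.7800 − 1.0000| = 0.220

0.220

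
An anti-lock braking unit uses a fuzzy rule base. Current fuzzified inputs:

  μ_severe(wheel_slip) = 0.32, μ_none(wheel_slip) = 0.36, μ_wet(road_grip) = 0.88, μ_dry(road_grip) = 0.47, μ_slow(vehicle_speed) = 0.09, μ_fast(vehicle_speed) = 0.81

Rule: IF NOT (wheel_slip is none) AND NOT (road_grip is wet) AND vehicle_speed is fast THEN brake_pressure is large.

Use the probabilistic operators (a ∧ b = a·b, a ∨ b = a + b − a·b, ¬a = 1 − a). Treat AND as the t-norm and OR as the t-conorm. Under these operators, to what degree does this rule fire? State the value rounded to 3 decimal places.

firing strength: ¬none=1−0.36=0.64, ¬wet=1−0.88=0.12, fast=0.81; AND[a·b] → w = 0.0622

0.062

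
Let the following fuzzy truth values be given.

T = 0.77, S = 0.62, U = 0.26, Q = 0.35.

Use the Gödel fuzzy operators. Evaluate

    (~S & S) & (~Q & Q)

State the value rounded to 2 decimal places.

~S = 1 − 0.62 = 0.38
~S & S = min(a, b) on (0.38, 0.62) = 0.38
~Q = 1 − 0.35 = 0.65
~Q & Q = min(a, b) on (0.65, 0.35) = 0.35
(~S & S) & (~Q & Q) = min(a, b) on (0.38, 0.35) = 0.35

0.35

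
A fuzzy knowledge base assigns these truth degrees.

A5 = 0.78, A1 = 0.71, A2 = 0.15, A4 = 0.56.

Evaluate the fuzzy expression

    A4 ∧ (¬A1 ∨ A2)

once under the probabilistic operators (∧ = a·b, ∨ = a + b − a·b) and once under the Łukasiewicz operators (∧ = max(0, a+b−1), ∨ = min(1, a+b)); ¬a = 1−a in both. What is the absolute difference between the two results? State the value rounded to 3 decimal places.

0.222

Under probabilistic:
  ¬A1 = 1 − 0.7100 = 0.2900
  ¬A1 ∨ A2 = a + b − a·b on (0.2900, 0.1500) = 0.3965
  A4 ∧ (¬A1 ∨ A2) = a·b on (0.5600, 0.3965) = 0.2220
  → value = 0.2220
Under Łukasiewicz:
  ¬A1 = 1 − 0.71 = 0.29
  ¬A1 ∨ A2 = min(1, a+b) on (0.29, 0.15) = 0.44
  A4 ∧ (¬A1 ∨ A2) = max(0, a+b−1) on (0.56, 0.44) = 0.00
  → value = 0.0000
|0.2220 − 0.0000| = 0.222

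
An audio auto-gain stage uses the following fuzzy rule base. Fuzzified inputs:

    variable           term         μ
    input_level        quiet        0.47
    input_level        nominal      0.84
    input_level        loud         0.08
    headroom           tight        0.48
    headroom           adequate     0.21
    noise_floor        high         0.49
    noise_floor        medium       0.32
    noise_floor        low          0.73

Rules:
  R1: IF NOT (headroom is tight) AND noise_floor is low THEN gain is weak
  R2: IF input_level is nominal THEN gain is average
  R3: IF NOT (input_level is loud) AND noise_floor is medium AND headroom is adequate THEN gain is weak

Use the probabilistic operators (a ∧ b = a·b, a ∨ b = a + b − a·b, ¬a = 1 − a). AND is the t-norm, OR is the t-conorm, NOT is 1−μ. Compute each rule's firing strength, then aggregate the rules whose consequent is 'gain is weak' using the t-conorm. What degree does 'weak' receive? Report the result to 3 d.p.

R1: ¬tight=1−0.48=0.52, low=0.73; AND[a·b] → w = 0.3796
R2: nominal=0.84 → w = 0.8400
R3: ¬loud=1−0.08=0.92, medium=0.32, adequate=0.21; AND[a·b] → w = 0.0618
Rules with consequent 'weak': {R1, R3} → strengths 0.3796, 0.0618
Aggregate via t-conorm [a + b − a·b]: 0.4180

0.418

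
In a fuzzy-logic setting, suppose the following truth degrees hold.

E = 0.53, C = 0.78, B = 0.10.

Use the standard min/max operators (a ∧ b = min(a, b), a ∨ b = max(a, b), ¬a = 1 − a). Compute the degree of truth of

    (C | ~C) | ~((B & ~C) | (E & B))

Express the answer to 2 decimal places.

0.90

~C = 1 − 0.78 = 0.22
C | ~C = max(a, b) on (0.78, 0.22) = 0.78
~C = 1 − 0.78 = 0.22
B & ~C = min(a, b) on (0.10, 0.22) = 0.10
E & B = min(a, b) on (0.53, 0.10) = 0.10
(B & ~C) | (E & B) = max(a, b) on (0.10, 0.10) = 0.10
~((B & ~C) | (E & B)) = 1 − 0.10 = 0.90
(C | ~C) | ~((B & ~C) | (E & B)) = max(a, b) on (0.78, 0.90) = 0.90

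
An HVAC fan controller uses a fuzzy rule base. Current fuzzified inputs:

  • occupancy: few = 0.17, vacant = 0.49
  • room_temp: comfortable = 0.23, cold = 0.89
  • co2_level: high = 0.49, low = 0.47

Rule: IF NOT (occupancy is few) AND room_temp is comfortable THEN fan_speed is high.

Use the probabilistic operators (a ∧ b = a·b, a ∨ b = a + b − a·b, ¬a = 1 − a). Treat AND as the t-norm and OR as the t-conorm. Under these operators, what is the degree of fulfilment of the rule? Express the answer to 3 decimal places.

0.191

firing strength: ¬few=1−0.17=0.83, comfortable=0.23; AND[a·b] → w = 0.1909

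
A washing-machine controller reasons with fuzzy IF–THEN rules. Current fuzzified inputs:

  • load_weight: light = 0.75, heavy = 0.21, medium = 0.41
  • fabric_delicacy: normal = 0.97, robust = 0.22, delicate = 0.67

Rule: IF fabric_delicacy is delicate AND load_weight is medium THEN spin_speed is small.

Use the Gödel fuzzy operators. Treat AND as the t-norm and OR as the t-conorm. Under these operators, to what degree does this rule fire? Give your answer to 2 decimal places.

firing strength: delicate=0.67, medium=0.41; AND[min(a, b)] → w = 0.41

0.41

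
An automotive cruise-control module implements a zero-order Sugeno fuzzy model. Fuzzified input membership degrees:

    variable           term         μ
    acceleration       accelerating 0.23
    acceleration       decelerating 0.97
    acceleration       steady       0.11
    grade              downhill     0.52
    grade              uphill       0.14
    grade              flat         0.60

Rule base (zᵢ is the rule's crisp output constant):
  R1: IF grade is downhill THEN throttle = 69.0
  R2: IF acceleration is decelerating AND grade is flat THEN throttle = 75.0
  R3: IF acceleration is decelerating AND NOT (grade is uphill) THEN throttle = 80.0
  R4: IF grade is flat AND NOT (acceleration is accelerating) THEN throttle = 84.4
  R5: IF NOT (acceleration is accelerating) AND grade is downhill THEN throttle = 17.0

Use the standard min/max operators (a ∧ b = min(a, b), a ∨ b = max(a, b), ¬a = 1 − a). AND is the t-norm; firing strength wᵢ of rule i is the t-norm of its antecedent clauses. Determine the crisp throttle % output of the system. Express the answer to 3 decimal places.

R1 (z=69.0): downhill=0.52 → w = 0.52
R2 (z=75.0): decelerating=0.97, flat=0.60; AND[min(a, b)] → w = 0.60
R3 (z=80.0): decelerating=0.97, ¬uphill=1−0.14=0.86; AND[min(a, b)] → w = 0.86
R4 (z=84.4): flat=0.60, ¬accelerating=1−0.23=0.77; AND[min(a, b)] → w = 0.60
R5 (z=17.0): ¬accelerating=1−0.23=0.77, downhill=0.52; AND[min(a, b)] → w = 0.52
Weighted average = (0.52·69.0 + 0.60·75.0 + 0.86·80.0 + 0.60·84.4 + 0.52·17.0) / (0.52 + 0.60 + 0.86 + 0.60 + 0.52)
  = 209.1600 / 3.1000 = 67.471

67.471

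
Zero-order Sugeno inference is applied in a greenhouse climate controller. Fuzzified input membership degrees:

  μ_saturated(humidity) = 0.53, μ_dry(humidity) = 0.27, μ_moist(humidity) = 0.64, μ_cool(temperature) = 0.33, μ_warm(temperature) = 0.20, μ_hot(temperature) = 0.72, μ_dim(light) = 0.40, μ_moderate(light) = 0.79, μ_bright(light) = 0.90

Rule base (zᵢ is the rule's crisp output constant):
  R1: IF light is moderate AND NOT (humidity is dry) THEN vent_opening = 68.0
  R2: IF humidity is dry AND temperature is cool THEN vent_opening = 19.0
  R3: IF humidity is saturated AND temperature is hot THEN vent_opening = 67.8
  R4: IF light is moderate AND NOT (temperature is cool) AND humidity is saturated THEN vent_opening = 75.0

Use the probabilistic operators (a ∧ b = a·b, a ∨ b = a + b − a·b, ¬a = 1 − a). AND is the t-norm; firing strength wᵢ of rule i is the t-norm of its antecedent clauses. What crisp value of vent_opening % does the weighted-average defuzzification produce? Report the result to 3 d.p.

R1 (z=68.0): moderate=0.79, ¬dry=1−0.27=0.73; AND[a·b] → w = 0.5767
R2 (z=19.0): dry=0.27, cool=0.33; AND[a·b] → w = 0.0891
R3 (z=67.8): saturated=0.53, hot=0.72; AND[a·b] → w = 0.3816
R4 (z=75.0): moderate=0.79, ¬cool=1−0.33=0.67, saturated=0.53; AND[a·b] → w = 0.2805
Weighted average = (0.5767·68.0 + 0.0891·19.0 + 0.3816·67.8 + 0.2805·75.0) / (0.5767 + 0.0891 + 0.3816 + 0.2805)
  = 87.8207 / 1.3279 = 66.134

66.134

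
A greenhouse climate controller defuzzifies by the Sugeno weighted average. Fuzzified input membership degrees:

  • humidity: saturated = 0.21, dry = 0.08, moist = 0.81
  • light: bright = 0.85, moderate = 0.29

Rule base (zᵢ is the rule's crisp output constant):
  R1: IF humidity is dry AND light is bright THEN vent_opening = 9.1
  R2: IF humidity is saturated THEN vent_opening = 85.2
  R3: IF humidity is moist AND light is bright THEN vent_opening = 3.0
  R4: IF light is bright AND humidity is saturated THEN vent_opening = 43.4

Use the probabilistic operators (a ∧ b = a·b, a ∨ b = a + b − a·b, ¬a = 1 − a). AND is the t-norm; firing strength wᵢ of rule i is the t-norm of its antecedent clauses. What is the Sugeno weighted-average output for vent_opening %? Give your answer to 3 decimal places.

R1 (z=9.1): dry=0.08, bright=0.85; AND[a·b] → w = 0.0680
R2 (z=85.2): saturated=0.21 → w = 0.2100
R3 (z=3.0): moist=0.81, bright=0.85; AND[a·b] → w = 0.6885
R4 (z=43.4): bright=0.85, saturated=0.21; AND[a·b] → w = 0.1785
Weighted average = (0.0680·9.1 + 0.2100·85.2 + 0.6885·3.0 + 0.1785·43.4) / (0.0680 + 0.2100 + 0.6885 + 0.1785)
  = 28.3232 / 1.1450 = 24.736

24.736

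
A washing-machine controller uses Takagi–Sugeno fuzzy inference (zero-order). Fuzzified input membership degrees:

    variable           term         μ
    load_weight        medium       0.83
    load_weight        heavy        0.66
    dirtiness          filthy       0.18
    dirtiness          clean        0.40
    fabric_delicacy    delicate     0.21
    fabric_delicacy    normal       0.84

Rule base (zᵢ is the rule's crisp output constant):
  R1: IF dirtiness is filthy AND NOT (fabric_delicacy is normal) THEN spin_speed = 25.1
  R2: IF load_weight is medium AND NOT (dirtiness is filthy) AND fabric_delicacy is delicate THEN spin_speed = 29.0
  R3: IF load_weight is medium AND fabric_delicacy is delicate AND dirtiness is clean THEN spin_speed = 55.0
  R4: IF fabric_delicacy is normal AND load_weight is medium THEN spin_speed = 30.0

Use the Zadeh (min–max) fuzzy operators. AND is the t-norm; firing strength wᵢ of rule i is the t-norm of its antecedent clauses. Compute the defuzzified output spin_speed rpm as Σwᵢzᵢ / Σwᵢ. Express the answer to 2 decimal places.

33.02

R1 (z=25.1): filthy=0.18, ¬normal=1−0.84=0.16; AND[min(a, b)] → w = 0.16
R2 (z=29.0): medium=0.83, ¬filthy=1−0.18=0.82, delicate=0.21; AND[min(a, b)] → w = 0.21
R3 (z=55.0): medium=0.83, delicate=0.21, clean=0.40; AND[min(a, b)] → w = 0.21
R4 (z=30.0): normal=0.84, medium=0.83; AND[min(a, b)] → w = 0.83
Weighted average = (0.16·25.1 + 0.21·29.0 + 0.21·55.0 + 0.83·30.0) / (0.16 + 0.21 + 0.21 + 0.83)
  = 46.5560 / 1.4100 = 33.02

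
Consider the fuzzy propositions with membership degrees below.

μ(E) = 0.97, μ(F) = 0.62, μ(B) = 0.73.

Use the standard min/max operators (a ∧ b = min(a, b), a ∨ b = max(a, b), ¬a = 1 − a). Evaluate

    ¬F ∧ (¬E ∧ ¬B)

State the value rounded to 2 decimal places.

¬F = 1 − 0.62 = 0.38
¬E = 1 − 0.97 = 0.03
¬B = 1 − 0.73 = 0.27
¬E ∧ ¬B = min(a, b) on (0.03, 0.27) = 0.03
¬F ∧ (¬E ∧ ¬B) = min(a, b) on (0.38, 0.03) = 0.03

0.03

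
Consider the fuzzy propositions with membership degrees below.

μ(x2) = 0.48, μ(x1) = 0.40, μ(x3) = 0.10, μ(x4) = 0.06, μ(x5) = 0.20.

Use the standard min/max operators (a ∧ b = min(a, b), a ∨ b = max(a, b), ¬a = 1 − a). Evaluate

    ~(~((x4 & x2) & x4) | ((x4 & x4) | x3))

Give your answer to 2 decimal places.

0.06

x4 & x2 = min(a, b) on (0.06, 0.48) = 0.06
(x4 & x2) & x4 = min(a, b) on (0.06, 0.06) = 0.06
~((x4 & x2) & x4) = 1 − 0.06 = 0.94
x4 & x4 = min(a, b) on (0.06, 0.06) = 0.06
(x4 & x4) | x3 = max(a, b) on (0.06, 0.10) = 0.10
~((x4 & x2) & x4) | ((x4 & x4) | x3) = max(a, b) on (0.94, 0.10) = 0.94
~(~((x4 & x2) & x4) | ((x4 & x4) | x3)) = 1 − 0.94 = 0.06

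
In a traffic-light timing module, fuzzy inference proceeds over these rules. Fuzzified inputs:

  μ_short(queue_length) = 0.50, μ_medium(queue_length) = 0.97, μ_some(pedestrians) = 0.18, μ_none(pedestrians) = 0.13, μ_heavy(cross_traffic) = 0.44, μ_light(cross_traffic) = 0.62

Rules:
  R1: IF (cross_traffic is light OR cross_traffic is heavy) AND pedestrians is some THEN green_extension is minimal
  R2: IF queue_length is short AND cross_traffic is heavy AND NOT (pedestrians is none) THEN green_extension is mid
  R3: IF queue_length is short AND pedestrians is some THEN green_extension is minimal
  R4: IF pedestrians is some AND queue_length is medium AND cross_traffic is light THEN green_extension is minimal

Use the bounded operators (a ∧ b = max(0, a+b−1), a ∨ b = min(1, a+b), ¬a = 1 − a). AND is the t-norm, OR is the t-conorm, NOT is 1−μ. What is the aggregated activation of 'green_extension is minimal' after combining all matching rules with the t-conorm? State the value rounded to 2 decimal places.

0.18

R1: (light=0.62 OR heavy=0.44) = 1.00; AND[max(0, a+b−1)] with some=0.18 → w = 0.18
R2: short=0.50, heavy=0.44, ¬none=1−0.13=0.87; AND[max(0, a+b−1)] → w = 0.00
R3: short=0.50, some=0.18; AND[max(0, a+b−1)] → w = 0.00
R4: some=0.18, medium=0.97, light=0.62; AND[max(0, a+b−1)] → w = 0.00
Rules with consequent 'minimal': {R1, R3, R4} → strengths 0.18, 0.00, 0.00
Aggregate via t-conorm [min(1, a+b)]: 0.18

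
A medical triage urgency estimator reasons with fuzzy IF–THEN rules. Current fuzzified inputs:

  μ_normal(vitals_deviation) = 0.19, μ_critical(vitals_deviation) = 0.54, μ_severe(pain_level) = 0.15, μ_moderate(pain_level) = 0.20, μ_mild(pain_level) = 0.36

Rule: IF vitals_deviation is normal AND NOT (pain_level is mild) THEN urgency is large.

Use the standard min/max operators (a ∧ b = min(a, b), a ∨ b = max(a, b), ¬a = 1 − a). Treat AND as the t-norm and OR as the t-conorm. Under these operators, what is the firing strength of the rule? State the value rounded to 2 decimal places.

firing strength: normal=0.19, ¬mild=1−0.36=0.64; AND[min(a, b)] → w = 0.19

0.19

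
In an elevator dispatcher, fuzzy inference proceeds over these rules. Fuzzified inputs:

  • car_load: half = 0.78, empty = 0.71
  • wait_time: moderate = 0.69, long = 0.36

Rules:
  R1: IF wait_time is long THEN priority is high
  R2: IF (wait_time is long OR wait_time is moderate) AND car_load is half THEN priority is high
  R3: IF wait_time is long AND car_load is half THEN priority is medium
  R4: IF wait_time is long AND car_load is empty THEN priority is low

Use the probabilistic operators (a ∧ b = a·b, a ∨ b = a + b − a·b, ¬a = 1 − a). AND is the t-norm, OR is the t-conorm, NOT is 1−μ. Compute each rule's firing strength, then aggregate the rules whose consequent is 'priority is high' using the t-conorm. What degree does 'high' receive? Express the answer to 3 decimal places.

R1: long=0.36 → w = 0.3600
R2: (long=0.36 OR moderate=0.69) = 0.8016; AND[a·b] with half=0.78 → w = 0.6252
R3: long=0.36, half=0.78; AND[a·b] → w = 0.2808
R4: long=0.36, empty=0.71; AND[a·b] → w = 0.2556
Rules with consequent 'high': {R1, R2} → strengths 0.3600, 0.6252
Aggregate via t-conorm [a + b − a·b]: 0.7602

0.760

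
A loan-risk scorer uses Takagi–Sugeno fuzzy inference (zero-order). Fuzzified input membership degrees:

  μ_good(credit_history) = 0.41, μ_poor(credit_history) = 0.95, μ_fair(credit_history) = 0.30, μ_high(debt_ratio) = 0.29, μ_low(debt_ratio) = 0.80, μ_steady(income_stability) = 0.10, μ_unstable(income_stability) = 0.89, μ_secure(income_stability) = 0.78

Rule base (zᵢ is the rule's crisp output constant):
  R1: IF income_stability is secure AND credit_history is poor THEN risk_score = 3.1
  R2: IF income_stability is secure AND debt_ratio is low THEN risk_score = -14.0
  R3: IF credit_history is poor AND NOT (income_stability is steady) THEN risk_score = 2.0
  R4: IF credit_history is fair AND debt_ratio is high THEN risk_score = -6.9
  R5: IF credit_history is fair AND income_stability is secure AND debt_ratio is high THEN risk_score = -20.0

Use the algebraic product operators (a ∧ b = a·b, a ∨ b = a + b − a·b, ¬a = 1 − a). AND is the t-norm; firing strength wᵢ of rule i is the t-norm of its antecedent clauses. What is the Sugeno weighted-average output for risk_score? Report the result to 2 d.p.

-2.82

R1 (z=3.1): secure=0.78, poor=0.95; AND[a·b] → w = 0.7410
R2 (z=-14.0): secure=0.78, low=0.80; AND[a·b] → w = 0.6240
R3 (z=2.0): poor=0.95, ¬steady=1−0.10=0.90; AND[a·b] → w = 0.8550
R4 (z=-6.9): fair=0.30, high=0.29; AND[a·b] → w = 0.0870
R5 (z=-20.0): fair=0.30, secure=0.78, high=0.29; AND[a·b] → w = 0.0679
Weighted average = (0.7410·3.1 + 0.6240·-14.0 + 0.8550·2.0 + 0.0870·-6.9 + 0.0679·-20.0) / (0.7410 + 0.6240 + 0.8550 + 0.0870 + 0.0679)
  = -6.6864 / 2.3749 = -2.82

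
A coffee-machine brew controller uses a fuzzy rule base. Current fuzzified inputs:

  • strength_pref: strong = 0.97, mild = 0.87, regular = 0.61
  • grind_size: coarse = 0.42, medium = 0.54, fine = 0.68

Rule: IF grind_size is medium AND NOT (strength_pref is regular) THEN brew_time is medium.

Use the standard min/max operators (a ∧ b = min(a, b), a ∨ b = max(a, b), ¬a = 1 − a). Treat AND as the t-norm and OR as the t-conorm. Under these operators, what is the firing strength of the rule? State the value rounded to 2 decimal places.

0.39

firing strength: medium=0.54, ¬regular=1−0.61=0.39; AND[min(a, b)] → w = 0.39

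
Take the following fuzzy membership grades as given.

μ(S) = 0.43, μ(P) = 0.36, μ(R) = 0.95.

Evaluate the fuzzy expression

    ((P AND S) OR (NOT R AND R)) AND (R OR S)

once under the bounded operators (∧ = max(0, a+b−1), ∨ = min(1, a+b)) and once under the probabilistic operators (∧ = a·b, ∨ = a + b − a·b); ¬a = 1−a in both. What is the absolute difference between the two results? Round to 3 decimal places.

Under bounded:
  P AND S = max(0, a+b−1) on (0.36, 0.43) = 0.00
  NOT R = 1 − 0.95 = 0.05
  NOT R AND R = max(0, a+b−1) on (0.05, 0.95) = 0.00
  (P AND S) OR (NOT R AND R) = min(1, a+b) on (0.00, 0.00) = 0.00
  R OR S = min(1, a+b) on (0.95, 0.43) = 1.00
  ((P AND S) OR (NOT R AND R)) AND (R OR S) = max(0, a+b−1) on (0.00, 1.00) = 0.00
  → value = 0.0000
Under probabilistic:
  P AND S = a·b on (0.3600, 0.4300) = 0.1548
  NOT R = 1 − 0.9500 = 0.0500
  NOT R AND R = a·b on (0.0500, 0.9500) = 0.0475
  (P AND S) OR (NOT R AND R) = a + b − a·b on (0.1548, 0.0475) = 0.1949
  R OR S = a + b − a·b on (0.9500, 0.4300) = 0.9715
  ((P AND S) OR (NOT R AND R)) AND (R OR S) = a·b on (0.1949, 0.9715) = 0.1894
  → value = 0.1894
|0.0000 − 0.1894| = 0.189

0.189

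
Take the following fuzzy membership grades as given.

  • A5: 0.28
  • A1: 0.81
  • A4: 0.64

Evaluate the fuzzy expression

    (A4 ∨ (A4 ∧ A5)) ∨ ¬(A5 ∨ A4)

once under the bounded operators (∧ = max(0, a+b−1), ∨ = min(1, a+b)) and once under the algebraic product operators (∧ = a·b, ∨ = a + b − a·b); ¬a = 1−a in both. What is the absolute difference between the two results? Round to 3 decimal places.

Under bounded:
  A4 ∧ A5 = max(0, a+b−1) on (0.64, 0.28) = 0.00
  A4 ∨ (A4 ∧ A5) = min(1, a+b) on (0.64, 0.00) = 0.64
  A5 ∨ A4 = min(1, a+b) on (0.28, 0.64) = 0.92
  ¬(A5 ∨ A4) = 1 − 0.92 = 0.08
  (A4 ∨ (A4 ∧ A5)) ∨ ¬(A5 ∨ A4) = min(1, a+b) on (0.64, 0.08) = 0.72
  → value = 0.7200
Under algebraic product:
  A4 ∧ A5 = a·b on (0.6400, 0.2800) = 0.1792
  A4 ∨ (A4 ∧ A5) = a + b − a·b on (0.6400, 0.1792) = 0.7045
  A5 ∨ A4 = a + b − a·b on (0.2800, 0.6400) = 0.7408
  ¬(A5 ∨ A4) = 1 − 0.7408 = 0.2592
  (A4 ∨ (A4 ∧ A5)) ∨ ¬(A5 ∨ A4) = a + b − a·b on (0.7045, 0.2592) = 0.7811
  → value = 0.7811
|0.7200 − 0.7811| = 0.061

0.061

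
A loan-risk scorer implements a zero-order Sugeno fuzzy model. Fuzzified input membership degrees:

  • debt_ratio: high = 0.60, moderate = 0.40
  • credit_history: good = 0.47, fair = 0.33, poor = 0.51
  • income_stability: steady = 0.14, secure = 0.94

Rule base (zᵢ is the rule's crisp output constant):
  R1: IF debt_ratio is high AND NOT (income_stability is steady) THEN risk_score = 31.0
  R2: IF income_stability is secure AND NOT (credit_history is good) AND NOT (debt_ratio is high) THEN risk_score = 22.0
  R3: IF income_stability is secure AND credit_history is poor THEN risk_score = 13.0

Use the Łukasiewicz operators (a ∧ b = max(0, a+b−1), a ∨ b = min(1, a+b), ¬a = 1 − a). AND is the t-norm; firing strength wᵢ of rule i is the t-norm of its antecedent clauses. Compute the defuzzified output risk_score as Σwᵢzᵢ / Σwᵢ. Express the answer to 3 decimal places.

R1 (z=31.0): high=0.60, ¬steady=1−0.14=0.86; AND[max(0, a+b−1)] → w = 0.46
R2 (z=22.0): secure=0.94, ¬good=1−0.47=0.53, ¬high=1−0.60=0.40; AND[max(0, a+b−1)] → w = 0.00
R3 (z=13.0): secure=0.94, poor=0.51; AND[max(0, a+b−1)] → w = 0.45
Weighted average = (0.46·31.0 + 0.00·22.0 + 0.45·13.0) / (0.46 + 0.00 + 0.45)
  = 20.1100 / 0.9100 = 22.099

22.099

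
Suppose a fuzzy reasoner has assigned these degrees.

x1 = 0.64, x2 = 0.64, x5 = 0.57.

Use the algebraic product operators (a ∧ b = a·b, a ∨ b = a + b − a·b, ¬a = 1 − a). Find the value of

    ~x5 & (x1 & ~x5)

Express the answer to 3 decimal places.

~x5 = 1 − 0.5700 = 0.4300
~x5 = 1 − 0.5700 = 0.4300
x1 & ~x5 = a·b on (0.6400, 0.4300) = 0.2752
~x5 & (x1 & ~x5) = a·b on (0.4300, 0.2752) = 0.1183

0.118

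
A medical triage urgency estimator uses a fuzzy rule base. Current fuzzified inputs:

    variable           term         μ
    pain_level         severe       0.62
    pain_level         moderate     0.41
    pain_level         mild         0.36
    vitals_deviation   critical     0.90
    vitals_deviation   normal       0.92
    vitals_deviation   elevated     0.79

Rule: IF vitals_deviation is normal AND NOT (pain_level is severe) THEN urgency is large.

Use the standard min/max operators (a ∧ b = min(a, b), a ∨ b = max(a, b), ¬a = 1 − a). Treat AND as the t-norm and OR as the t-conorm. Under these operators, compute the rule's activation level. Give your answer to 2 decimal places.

firing strength: normal=0.92, ¬severe=1−0.62=0.38; AND[min(a, b)] → w = 0.38

0.38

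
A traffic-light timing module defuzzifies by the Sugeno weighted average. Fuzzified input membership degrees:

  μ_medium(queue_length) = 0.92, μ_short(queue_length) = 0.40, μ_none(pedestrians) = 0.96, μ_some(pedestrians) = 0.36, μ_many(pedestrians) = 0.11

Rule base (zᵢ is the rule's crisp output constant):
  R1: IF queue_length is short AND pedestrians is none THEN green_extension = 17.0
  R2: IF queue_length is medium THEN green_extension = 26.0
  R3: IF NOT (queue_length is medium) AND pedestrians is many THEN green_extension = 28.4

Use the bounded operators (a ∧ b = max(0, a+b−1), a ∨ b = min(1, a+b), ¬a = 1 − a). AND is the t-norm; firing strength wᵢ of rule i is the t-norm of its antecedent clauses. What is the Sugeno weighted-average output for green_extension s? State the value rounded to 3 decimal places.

R1 (z=17.0): short=0.40, none=0.96; AND[max(0, a+b−1)] → w = 0.36
R2 (z=26.0): medium=0.92 → w = 0.92
R3 (z=28.4): ¬medium=1−0.92=0.08, many=0.11; AND[max(0, a+b−1)] → w = 0.00
Weighted average = (0.36·17.0 + 0.92·26.0 + 0.00·28.4) / (0.36 + 0.92 + 0.00)
  = 30.0400 / 1.2800 = 23.469

23.469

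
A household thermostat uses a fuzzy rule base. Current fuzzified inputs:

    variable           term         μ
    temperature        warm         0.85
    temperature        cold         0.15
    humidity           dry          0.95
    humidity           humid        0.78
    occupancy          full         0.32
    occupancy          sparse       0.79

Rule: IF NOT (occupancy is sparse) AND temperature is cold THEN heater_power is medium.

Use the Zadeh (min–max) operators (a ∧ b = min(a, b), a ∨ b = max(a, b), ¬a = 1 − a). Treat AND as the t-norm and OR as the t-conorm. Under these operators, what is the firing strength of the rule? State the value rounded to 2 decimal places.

0.15

firing strength: ¬sparse=1−0.79=0.21, cold=0.15; AND[min(a, b)] → w = 0.15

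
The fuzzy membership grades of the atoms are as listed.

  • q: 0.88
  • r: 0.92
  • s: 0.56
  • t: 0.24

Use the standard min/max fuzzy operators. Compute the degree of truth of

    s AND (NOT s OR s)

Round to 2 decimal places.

0.56

NOT s = 1 − 0.56 = 0.44
NOT s OR s = max(a, b) on (0.44, 0.56) = 0.56
s AND (NOT s OR s) = min(a, b) on (0.56, 0.56) = 0.56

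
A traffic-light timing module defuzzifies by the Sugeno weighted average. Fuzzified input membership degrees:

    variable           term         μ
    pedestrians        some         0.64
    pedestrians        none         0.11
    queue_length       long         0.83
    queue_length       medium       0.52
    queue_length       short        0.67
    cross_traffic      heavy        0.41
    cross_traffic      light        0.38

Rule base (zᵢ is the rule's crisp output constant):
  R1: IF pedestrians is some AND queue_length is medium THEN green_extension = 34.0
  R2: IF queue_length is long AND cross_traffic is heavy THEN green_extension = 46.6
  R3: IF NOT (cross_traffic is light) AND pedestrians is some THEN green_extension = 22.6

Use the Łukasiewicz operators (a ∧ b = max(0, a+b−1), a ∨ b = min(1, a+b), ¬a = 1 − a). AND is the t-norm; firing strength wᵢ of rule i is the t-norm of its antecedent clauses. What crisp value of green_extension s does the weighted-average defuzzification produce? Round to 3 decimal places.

34.091

R1 (z=34.0): some=0.64, medium=0.52; AND[max(0, a+b−1)] → w = 0.16
R2 (z=46.6): long=0.83, heavy=0.41; AND[max(0, a+b−1)] → w = 0.24
R3 (z=22.6): ¬light=1−0.38=0.62, some=0.64; AND[max(0, a+b−1)] → w = 0.26
Weighted average = (0.16·34.0 + 0.24·46.6 + 0.26·22.6) / (0.16 + 0.24 + 0.26)
  = 22.5000 / 0.6600 = 34.091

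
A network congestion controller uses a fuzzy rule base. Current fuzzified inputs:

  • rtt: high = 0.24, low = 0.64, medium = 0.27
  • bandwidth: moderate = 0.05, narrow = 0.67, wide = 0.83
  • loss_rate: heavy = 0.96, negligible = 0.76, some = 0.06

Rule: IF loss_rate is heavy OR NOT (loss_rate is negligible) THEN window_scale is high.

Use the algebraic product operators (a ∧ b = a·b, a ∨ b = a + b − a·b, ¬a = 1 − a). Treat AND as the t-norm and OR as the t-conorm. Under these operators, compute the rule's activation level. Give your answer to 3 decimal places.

firing strength: heavy=0.96, ¬negligible=1−0.76=0.24; OR[a + b − a·b] → w = 0.9696

0.970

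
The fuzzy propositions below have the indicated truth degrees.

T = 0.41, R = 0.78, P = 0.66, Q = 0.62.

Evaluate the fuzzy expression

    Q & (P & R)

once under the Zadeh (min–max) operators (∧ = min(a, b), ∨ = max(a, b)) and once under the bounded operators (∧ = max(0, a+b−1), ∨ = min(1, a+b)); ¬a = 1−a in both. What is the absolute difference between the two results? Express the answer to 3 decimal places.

0.560

Under Zadeh (min–max):
  P & R = min(a, b) on (0.66, 0.78) = 0.66
  Q & (P & R) = min(a, b) on (0.62, 0.66) = 0.62
  → value = 0.6200
Under bounded:
  P & R = max(0, a+b−1) on (0.66, 0.78) = 0.44
  Q & (P & R) = max(0, a+b−1) on (0.62, 0.44) = 0.06
  → value = 0.0600
|0.6200 − 0.0600| = 0.560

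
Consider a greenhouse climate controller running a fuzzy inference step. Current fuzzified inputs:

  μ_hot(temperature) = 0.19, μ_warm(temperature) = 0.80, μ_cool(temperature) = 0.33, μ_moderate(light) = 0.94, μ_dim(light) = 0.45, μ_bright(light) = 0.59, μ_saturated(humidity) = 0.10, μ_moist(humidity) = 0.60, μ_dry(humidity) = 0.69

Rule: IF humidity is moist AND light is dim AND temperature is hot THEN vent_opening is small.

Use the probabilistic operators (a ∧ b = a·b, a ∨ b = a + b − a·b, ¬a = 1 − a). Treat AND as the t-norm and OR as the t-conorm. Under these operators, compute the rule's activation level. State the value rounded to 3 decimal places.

0.051

firing strength: moist=0.60, dim=0.45, hot=0.19; AND[a·b] → w = 0.0513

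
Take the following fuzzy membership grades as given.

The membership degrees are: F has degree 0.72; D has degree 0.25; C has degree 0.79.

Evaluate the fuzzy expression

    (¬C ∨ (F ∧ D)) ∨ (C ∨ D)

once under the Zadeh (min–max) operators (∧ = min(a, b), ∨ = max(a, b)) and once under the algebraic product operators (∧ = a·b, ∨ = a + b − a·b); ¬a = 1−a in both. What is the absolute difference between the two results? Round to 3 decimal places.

0.108

Under Zadeh (min–max):
  ¬C = 1 − 0.79 = 0.21
  F ∧ D = min(a, b) on (0.72, 0.25) = 0.25
  ¬C ∨ (F ∧ D) = max(a, b) on (0.21, 0.25) = 0.25
  C ∨ D = max(a, b) on (0.79, 0.25) = 0.79
  (¬C ∨ (F ∧ D)) ∨ (C ∨ D) = max(a, b) on (0.25, 0.79) = 0.79
  → value = 0.7900
Under algebraic product:
  ¬C = 1 − 0.7900 = 0.2100
  F ∧ D = a·b on (0.7200, 0.2500) = 0.1800
  ¬C ∨ (F ∧ D) = a + b − a·b on (0.2100, 0.1800) = 0.3522
  C ∨ D = a + b − a·b on (0.7900, 0.2500) = 0.8425
  (¬C ∨ (F ∧ D)) ∨ (C ∨ D) = a + b − a·b on (0.3522, 0.8425) = 0.8980
  → value = 0.8980
|0.7900 − 0.8980| = 0.108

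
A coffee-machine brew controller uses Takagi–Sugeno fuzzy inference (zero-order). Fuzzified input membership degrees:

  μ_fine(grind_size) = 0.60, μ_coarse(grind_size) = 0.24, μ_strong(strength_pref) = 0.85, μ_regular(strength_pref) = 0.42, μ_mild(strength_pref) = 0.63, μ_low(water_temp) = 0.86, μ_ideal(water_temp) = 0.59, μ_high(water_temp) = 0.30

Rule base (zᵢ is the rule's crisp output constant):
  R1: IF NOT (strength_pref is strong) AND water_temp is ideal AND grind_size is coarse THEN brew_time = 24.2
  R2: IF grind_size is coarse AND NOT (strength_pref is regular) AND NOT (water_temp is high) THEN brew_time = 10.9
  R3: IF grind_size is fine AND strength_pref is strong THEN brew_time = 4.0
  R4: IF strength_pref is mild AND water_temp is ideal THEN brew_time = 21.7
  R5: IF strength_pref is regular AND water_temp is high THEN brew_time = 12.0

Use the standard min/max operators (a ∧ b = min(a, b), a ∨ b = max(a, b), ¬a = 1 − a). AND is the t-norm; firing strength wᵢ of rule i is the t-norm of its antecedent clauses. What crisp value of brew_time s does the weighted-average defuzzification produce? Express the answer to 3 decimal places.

13.324

R1 (z=24.2): ¬strong=1−0.85=0.15, ideal=0.59, coarse=0.24; AND[min(a, b)] → w = 0.15
R2 (z=10.9): coarse=0.24, ¬regular=1−0.42=0.58, ¬high=1−0.30=0.70; AND[min(a, b)] → w = 0.24
R3 (z=4.0): fine=0.60, strong=0.85; AND[min(a, b)] → w = 0.60
R4 (z=21.7): mild=0.63, ideal=0.59; AND[min(a, b)] → w = 0.59
R5 (z=12.0): regular=0.42, high=0.30; AND[min(a, b)] → w = 0.30
Weighted average = (0.15·24.2 + 0.24·10.9 + 0.60·4.0 + 0.59·21.7 + 0.30·12.0) / (0.15 + 0.24 + 0.60 + 0.59 + 0.30)
  = 25.0490 / 1.8800 = 13.324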